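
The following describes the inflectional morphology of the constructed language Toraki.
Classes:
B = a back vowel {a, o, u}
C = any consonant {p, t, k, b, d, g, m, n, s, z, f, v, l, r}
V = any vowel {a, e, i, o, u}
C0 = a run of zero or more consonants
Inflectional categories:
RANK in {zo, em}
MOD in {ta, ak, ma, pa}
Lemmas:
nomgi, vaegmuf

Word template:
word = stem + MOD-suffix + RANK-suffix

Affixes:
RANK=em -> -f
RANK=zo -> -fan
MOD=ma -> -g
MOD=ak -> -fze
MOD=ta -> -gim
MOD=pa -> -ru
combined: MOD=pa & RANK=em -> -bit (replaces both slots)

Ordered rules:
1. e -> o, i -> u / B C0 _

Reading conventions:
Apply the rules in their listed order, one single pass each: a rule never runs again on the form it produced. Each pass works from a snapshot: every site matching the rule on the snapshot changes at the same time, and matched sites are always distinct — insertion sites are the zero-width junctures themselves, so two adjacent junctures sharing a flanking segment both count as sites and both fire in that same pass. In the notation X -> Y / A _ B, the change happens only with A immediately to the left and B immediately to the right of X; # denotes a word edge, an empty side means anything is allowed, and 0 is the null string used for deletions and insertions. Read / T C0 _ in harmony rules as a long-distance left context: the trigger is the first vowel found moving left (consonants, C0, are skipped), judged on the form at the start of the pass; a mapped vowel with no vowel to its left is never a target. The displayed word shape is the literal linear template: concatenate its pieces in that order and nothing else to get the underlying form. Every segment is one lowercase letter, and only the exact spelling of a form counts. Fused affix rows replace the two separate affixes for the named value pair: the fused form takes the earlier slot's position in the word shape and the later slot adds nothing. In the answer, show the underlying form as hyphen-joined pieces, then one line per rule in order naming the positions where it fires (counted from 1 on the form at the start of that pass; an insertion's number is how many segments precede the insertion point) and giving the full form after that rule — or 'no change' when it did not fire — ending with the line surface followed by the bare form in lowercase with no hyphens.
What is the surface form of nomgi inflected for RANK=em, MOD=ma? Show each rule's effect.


underlying: nomgi-g-f
1. e -> o, i -> u / B C0 _: fires at position(s) 5: nomgugf
surface: nomgugf


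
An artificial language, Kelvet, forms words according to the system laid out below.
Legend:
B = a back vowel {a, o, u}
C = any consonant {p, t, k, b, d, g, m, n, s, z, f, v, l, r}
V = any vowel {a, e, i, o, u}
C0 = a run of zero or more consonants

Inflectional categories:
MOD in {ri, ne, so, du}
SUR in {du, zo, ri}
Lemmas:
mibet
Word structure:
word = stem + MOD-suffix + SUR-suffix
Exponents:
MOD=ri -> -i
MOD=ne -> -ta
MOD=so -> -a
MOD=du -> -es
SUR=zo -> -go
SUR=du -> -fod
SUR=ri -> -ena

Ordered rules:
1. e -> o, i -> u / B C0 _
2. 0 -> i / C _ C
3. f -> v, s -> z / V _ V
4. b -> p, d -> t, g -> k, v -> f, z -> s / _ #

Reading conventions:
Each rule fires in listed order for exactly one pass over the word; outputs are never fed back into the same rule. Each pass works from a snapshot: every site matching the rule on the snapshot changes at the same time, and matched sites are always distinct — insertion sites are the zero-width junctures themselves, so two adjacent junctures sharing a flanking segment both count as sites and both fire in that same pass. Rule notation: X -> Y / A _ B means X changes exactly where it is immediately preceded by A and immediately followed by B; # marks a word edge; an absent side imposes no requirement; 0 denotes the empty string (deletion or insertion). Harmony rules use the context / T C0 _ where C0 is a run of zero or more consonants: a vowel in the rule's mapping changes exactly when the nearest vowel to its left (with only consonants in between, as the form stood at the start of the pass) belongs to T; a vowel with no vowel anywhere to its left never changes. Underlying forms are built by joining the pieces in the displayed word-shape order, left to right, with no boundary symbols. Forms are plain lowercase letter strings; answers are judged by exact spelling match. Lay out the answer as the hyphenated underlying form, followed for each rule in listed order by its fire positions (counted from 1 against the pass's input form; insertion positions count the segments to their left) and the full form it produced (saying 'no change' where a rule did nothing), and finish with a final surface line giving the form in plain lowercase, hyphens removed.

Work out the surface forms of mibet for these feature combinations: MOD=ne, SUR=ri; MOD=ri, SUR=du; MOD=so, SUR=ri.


cell MOD=ne, SUR=ri:
underlying: mibet-ta-ena
1. e -> o, i -> u / B C0 _: fires at position(s) 8: mibettaona
2. 0 -> i / C _ C: inserts after position(s) 5: mibetitaona
3. f -> v, s -> z / V _ V: no change
4. b -> p, d -> t, g -> k, v -> f, z -> s / _ #: no change
surface: mibetitaona

cell MOD=ri, SUR=du:
underlying: mibet-i-fod
1. e -> o, i -> u / B C0 _: no change
2. 0 -> i / C _ C: no change
3. f -> v, s -> z / V _ V: fires at position(s) 7: mibetivod
4. b -> p, d -> t, g -> k, v -> f, z -> s / _ #: fires at position(s) 9: mibetivot
surface: mibetivot

cell MOD=so, SUR=ri:
underlying: mibet-a-ena
1. e -> o, i -> u / B C0 _: fires at position(s) 7: mibetaona
2. 0 -> i / C _ C: no change
3. f -> v, s -> z / V _ V: no change
4. b -> p, d -> t, g -> k, v -> f, z -> s / _ #: no change
surface: mibetaona


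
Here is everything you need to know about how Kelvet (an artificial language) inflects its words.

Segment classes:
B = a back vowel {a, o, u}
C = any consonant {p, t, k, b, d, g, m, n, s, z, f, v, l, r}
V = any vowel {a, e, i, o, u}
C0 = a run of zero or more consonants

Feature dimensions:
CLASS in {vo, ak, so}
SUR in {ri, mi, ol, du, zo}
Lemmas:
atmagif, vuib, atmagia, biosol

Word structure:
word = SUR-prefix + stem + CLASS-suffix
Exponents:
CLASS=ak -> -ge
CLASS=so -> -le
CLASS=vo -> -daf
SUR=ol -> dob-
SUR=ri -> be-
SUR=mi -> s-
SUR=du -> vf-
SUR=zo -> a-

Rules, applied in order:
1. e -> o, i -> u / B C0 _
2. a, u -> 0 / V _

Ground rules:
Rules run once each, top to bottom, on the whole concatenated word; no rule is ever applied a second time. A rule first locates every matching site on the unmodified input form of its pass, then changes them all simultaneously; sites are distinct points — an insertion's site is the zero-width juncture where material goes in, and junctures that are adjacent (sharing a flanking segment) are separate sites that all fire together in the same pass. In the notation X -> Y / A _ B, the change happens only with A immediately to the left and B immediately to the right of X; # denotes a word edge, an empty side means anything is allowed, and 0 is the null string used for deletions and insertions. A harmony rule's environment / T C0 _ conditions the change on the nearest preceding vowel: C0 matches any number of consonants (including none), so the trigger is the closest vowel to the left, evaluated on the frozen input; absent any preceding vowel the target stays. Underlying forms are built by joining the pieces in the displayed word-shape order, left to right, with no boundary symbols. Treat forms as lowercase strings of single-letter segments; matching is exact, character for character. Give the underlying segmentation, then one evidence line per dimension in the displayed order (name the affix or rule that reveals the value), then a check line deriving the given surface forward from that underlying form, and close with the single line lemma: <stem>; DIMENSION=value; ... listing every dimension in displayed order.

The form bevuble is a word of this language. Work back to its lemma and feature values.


underlying: be-vuib-le
CLASS=so - signalled by the affix -le
SUR=ri - signalled by the affix be-
check: bevuible -> bevuuble -> bevuble
lemma: vuib; CLASS=so; SUR=ri


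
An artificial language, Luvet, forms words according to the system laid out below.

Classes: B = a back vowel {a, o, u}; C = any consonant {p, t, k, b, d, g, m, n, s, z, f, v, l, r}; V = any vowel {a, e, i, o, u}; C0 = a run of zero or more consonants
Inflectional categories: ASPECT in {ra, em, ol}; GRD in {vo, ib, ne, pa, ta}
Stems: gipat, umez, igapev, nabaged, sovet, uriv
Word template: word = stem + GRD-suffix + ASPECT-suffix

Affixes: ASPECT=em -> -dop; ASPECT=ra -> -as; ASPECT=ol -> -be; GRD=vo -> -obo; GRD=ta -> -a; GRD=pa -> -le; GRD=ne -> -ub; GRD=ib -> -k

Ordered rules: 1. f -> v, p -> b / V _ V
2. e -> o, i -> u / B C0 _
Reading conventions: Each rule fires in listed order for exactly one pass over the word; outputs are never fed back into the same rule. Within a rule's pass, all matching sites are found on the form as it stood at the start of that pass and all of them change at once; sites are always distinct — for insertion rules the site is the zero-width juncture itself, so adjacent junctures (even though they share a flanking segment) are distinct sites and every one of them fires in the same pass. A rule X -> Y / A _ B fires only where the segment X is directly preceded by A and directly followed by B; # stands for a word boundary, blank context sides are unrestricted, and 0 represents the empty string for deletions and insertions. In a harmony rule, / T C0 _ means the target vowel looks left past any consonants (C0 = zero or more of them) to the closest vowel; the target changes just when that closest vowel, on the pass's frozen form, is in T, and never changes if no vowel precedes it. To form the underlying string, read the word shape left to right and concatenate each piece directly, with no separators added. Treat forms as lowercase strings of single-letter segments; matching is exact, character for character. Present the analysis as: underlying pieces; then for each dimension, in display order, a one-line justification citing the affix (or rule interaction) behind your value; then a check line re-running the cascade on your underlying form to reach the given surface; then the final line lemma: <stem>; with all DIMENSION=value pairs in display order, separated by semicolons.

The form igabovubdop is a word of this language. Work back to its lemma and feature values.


underlying: igapev-ub-dop
ASPECT=em - signalled by the affix -dop
GRD=ne - signalled by the affix -ub
check: igapevubdop -> igabevubdop -> igabovubdop
lemma: igapev; ASPECT=em; GRD=ne


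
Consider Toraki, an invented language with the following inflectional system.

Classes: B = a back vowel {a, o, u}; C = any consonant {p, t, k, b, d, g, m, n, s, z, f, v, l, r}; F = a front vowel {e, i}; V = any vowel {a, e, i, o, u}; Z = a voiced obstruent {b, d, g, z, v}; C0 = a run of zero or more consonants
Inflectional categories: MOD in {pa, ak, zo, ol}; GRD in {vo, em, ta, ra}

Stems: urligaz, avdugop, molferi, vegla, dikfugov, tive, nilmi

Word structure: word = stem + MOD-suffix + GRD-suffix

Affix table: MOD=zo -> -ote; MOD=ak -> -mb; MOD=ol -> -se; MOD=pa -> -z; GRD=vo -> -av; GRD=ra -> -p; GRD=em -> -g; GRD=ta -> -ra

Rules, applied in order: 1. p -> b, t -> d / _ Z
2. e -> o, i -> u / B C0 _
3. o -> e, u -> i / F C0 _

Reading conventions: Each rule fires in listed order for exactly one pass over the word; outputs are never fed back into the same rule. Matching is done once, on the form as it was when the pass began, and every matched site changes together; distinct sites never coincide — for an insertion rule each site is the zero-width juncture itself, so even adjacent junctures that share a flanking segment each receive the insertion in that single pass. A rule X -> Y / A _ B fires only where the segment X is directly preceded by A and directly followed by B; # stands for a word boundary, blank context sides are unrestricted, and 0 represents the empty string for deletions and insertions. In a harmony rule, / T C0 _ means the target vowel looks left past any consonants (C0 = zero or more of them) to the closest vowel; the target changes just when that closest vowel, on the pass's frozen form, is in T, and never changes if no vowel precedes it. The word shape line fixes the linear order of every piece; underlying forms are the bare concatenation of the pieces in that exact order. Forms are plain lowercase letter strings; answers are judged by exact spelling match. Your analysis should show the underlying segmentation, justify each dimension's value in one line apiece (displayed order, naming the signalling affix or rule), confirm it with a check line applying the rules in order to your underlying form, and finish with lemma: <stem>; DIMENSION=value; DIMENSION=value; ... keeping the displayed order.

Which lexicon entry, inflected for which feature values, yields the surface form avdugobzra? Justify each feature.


underlying: avdugop-z-ra
MOD=pa - signalled by the affix -z
GRD=ta - signalled by the affix -ra
check: avdugopzra -> avdugobzra -> avdugobzra -> avdugobzra
lemma: avdugop; MOD=pa; GRD=ta


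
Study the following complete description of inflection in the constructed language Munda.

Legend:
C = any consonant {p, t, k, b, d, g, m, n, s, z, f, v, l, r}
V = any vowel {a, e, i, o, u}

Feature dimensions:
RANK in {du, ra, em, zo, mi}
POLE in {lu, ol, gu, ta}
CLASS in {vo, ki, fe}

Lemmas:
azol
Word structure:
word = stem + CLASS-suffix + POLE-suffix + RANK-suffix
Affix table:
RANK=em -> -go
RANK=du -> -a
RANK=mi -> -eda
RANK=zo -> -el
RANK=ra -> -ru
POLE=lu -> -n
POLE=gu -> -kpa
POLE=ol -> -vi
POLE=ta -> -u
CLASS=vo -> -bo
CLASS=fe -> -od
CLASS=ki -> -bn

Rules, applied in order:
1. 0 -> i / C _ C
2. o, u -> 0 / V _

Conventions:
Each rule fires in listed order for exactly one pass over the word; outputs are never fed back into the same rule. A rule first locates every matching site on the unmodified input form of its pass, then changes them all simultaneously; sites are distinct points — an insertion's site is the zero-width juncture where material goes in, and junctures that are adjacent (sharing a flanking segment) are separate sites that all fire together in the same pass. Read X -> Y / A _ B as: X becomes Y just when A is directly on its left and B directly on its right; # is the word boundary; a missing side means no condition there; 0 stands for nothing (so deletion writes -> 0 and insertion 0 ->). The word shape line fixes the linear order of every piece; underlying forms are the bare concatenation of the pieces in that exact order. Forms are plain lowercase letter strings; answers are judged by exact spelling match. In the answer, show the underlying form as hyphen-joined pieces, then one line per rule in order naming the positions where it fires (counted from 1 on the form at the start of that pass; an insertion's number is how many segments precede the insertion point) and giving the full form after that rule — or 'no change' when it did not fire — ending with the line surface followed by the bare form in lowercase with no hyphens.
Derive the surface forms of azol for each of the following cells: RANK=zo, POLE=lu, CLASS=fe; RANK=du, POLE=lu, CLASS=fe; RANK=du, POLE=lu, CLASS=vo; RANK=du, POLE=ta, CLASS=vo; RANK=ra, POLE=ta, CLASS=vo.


cell RANK=zo, POLE=lu, CLASS=fe:
underlying: azol-od-n-el
1. 0 -> i / C _ C: inserts after position(s) 6: azolodinel
2. o, u -> 0 / V _: no change
surface: azolodinel

cell RANK=du, POLE=lu, CLASS=fe:
underlying: azol-od-n-a
1. 0 -> i / C _ C: inserts after position(s) 6: azolodina
2. o, u -> 0 / V _: no change
surface: azolodina

cell RANK=du, POLE=lu, CLASS=vo:
underlying: azol-bo-n-a
1. 0 -> i / C _ C: inserts after position(s) 4: azolibona
2. o, u -> 0 / V _: no change
surface: azolibona

cell RANK=du, POLE=ta, CLASS=vo:
underlying: azol-bo-u-a
1. 0 -> i / C _ C: inserts after position(s) 4: azoliboua
2. o, u -> 0 / V _: fires at position(s) 8: azoliboa
surface: azoliboa

cell RANK=ra, POLE=ta, CLASS=vo:
underlying: azol-bo-u-ru
1. 0 -> i / C _ C: inserts after position(s) 4: azolibouru
2. o, u -> 0 / V _: fires at position(s) 8: azoliboru
surface: azoliboru


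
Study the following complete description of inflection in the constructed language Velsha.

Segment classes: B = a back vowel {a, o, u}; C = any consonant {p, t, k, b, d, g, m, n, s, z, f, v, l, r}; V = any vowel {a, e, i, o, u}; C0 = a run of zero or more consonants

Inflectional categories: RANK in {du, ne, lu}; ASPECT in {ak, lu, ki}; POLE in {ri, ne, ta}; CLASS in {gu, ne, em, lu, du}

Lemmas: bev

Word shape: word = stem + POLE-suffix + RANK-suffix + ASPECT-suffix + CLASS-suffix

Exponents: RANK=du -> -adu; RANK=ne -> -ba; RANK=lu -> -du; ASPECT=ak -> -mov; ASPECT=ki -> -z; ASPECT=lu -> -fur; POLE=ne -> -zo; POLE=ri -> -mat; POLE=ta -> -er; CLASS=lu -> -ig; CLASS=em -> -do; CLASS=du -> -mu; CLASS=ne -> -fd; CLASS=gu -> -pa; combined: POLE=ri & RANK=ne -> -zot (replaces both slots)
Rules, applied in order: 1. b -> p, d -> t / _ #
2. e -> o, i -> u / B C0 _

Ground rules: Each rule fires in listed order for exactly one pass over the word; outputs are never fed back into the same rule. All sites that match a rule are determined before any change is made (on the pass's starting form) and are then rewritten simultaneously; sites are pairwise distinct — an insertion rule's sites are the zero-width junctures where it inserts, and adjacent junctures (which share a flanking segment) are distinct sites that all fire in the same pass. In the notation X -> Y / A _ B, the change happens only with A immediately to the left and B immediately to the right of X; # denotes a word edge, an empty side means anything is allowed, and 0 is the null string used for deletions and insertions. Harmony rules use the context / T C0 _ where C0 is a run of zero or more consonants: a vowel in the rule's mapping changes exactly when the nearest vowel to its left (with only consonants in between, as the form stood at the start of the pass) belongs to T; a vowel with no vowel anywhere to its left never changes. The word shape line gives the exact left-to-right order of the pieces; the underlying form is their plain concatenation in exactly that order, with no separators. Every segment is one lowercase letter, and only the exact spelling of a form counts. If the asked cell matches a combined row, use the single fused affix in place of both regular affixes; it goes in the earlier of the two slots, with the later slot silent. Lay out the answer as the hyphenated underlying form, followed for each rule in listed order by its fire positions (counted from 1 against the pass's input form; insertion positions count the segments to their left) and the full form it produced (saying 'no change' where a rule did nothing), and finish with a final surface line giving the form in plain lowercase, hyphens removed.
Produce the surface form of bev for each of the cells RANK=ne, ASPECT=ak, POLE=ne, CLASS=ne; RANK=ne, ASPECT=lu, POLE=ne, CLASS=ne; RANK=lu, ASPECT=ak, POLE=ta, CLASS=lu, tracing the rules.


cell RANK=ne, ASPECT=ak, POLE=ne, CLASS=ne:
underlying: bev-zo-ba-mov-fd
1. b -> p, d -> t / _ #: fires at position(s) 12: bevzobamovft
2. e -> o, i -> u / B C0 _: no change
surface: bevzobamovft

cell RANK=ne, ASPECT=lu, POLE=ne, CLASS=ne:
underlying: bev-zo-ba-fur-fd
1. b -> p, d -> t / _ #: fires at position(s) 12: bevzobafurft
2. e -> o, i -> u / B C0 _: no change
surface: bevzobafurft

cell RANK=lu, ASPECT=ak, POLE=ta, CLASS=lu:
underlying: bev-er-du-mov-ig
1. b -> p, d -> t / _ #: no change
2. e -> o, i -> u / B C0 _: fires at position(s) 11: beverdumovug
surface: beverdumovug


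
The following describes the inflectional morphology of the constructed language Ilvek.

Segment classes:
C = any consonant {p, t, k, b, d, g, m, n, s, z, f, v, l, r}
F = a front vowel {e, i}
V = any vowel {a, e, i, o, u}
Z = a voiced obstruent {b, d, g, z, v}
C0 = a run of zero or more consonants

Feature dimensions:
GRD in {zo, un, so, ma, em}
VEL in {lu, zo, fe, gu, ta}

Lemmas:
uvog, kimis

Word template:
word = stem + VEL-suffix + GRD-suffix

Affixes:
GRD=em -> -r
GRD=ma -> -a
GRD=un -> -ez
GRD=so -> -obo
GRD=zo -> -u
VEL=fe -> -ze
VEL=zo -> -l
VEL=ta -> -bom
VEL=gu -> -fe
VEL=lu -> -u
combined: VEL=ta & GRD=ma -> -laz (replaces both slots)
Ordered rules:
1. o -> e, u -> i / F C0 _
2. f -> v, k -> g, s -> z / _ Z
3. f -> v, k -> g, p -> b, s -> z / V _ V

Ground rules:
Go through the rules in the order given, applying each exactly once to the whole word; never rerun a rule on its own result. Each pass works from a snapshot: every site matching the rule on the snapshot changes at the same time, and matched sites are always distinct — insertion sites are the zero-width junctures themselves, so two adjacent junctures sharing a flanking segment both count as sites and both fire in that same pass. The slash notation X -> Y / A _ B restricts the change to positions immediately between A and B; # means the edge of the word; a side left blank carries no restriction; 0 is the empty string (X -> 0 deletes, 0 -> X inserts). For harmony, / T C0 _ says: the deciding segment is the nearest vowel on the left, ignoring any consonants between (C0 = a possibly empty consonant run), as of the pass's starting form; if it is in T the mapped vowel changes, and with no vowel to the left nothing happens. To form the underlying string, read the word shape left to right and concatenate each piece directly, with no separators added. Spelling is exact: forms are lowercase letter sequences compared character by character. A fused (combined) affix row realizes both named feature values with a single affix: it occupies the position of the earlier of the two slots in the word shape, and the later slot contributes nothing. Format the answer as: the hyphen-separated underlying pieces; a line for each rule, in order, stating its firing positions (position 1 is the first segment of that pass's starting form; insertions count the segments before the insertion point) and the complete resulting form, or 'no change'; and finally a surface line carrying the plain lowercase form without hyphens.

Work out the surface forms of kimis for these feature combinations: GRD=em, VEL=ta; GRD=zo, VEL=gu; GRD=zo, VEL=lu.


cell GRD=em, VEL=ta:
underlying: kimis-bom-r
1. o -> e, u -> i / F C0 _: fires at position(s) 7: kimisbemr
2. f -> v, k -> g, s -> z / _ Z: fires at position(s) 5: kimizbemr
3. f -> v, k -> g, p -> b, s -> z / V _ V: no change
surface: kimizbemr

cell GRD=zo, VEL=gu:
underlying: kimis-fe-u
1. o -> e, u -> i / F C0 _: fires at position(s) 8: kimisfei
2. f -> v, k -> g, s -> z / _ Z: no change
3. f -> v, k -> g, p -> b, s -> z / V _ V: no change
surface: kimisfei

cell GRD=zo, VEL=lu:
underlying: kimis-u-u
1. o -> e, u -> i / F C0 _: fires at position(s) 6: kimisiu
2. f -> v, k -> g, s -> z / _ Z: no change
3. f -> v, k -> g, p -> b, s -> z / V _ V: fires at position(s) 5: kimiziu
surface: kimiziu


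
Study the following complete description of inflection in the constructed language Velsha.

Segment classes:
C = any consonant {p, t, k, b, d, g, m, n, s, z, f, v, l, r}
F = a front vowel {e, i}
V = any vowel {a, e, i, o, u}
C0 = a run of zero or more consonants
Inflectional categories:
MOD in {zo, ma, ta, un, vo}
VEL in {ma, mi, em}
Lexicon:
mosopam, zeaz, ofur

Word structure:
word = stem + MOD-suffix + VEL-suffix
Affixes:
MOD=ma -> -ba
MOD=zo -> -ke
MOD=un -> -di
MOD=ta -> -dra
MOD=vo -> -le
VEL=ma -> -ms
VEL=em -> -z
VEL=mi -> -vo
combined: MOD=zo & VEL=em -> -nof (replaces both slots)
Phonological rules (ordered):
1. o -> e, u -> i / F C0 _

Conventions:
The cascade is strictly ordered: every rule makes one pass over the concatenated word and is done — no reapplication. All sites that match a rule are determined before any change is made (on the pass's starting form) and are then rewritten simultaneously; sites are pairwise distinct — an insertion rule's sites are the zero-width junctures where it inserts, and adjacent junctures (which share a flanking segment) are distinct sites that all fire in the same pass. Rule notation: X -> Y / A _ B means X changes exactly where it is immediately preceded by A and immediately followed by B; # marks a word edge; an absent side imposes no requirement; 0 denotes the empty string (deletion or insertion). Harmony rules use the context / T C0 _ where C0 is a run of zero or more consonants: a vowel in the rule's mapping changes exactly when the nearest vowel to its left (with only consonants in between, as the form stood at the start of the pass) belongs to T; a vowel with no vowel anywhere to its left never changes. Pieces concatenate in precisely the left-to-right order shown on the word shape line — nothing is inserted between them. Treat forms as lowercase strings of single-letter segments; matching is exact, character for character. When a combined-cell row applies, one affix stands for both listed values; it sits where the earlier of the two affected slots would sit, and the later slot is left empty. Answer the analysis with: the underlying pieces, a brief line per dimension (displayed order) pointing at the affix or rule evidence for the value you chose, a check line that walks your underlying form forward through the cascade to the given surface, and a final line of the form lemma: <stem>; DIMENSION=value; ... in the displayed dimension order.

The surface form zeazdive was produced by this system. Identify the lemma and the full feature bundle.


underlying: zeaz-di-vo
MOD=un - signalled by the affix -di
VEL=mi - signalled by the affix -vo
check: zeazdivo -> zeazdive
lemma: zeaz; MOD=un; VEL=mi


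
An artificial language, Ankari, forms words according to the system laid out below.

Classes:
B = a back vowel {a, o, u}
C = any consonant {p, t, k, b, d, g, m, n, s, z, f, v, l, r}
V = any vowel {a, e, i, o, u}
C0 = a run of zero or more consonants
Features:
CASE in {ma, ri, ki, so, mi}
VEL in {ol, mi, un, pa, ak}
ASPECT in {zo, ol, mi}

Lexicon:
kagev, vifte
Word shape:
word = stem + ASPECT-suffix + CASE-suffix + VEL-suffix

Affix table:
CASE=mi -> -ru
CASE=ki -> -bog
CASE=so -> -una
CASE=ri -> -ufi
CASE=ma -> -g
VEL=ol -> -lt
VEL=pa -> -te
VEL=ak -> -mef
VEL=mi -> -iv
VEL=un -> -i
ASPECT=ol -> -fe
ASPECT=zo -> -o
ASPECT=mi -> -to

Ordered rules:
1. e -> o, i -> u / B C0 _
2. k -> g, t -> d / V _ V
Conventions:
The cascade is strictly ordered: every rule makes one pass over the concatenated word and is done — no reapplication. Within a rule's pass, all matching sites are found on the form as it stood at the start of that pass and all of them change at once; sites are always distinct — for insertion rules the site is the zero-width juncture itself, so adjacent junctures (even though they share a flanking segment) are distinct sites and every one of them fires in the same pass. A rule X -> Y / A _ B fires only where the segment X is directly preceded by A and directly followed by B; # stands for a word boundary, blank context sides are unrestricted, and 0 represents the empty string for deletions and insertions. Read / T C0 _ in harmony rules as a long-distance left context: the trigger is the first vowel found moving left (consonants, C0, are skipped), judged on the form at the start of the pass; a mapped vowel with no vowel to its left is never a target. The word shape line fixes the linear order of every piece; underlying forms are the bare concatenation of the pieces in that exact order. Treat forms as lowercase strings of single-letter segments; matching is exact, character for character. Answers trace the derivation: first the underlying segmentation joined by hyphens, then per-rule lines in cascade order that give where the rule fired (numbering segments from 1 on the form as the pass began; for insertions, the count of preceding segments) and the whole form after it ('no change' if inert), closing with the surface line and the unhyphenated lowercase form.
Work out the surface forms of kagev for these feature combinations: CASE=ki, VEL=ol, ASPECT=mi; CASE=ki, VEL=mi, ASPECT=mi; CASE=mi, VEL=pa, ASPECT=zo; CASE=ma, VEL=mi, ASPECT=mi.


cell CASE=ki, VEL=ol, ASPECT=mi:
underlying: kagev-to-bog-lt
1. e -> o, i -> u / B C0 _: fires at position(s) 4: kagovtoboglt
2. k -> g, t -> d / V _ V: no change
surface: kagovtoboglt

cell CASE=ki, VEL=mi, ASPECT=mi:
underlying: kagev-to-bog-iv
1. e -> o, i -> u / B C0 _: fires at position(s) 4, 11: kagovtoboguv
2. k -> g, t -> d / V _ V: no change
surface: kagovtoboguv

cell CASE=mi, VEL=pa, ASPECT=zo:
underlying: kagev-o-ru-te
1. e -> o, i -> u / B C0 _: fires at position(s) 4, 10: kagovoruto
2. k -> g, t -> d / V _ V: fires at position(s) 9: kagovorudo
surface: kagovorudo

cell CASE=ma, VEL=mi, ASPECT=mi:
underlying: kagev-to-g-iv
1. e -> o, i -> u / B C0 _: fires at position(s) 4, 9: kagovtoguv
2. k -> g, t -> d / V _ V: no change
surface: kagovtoguv


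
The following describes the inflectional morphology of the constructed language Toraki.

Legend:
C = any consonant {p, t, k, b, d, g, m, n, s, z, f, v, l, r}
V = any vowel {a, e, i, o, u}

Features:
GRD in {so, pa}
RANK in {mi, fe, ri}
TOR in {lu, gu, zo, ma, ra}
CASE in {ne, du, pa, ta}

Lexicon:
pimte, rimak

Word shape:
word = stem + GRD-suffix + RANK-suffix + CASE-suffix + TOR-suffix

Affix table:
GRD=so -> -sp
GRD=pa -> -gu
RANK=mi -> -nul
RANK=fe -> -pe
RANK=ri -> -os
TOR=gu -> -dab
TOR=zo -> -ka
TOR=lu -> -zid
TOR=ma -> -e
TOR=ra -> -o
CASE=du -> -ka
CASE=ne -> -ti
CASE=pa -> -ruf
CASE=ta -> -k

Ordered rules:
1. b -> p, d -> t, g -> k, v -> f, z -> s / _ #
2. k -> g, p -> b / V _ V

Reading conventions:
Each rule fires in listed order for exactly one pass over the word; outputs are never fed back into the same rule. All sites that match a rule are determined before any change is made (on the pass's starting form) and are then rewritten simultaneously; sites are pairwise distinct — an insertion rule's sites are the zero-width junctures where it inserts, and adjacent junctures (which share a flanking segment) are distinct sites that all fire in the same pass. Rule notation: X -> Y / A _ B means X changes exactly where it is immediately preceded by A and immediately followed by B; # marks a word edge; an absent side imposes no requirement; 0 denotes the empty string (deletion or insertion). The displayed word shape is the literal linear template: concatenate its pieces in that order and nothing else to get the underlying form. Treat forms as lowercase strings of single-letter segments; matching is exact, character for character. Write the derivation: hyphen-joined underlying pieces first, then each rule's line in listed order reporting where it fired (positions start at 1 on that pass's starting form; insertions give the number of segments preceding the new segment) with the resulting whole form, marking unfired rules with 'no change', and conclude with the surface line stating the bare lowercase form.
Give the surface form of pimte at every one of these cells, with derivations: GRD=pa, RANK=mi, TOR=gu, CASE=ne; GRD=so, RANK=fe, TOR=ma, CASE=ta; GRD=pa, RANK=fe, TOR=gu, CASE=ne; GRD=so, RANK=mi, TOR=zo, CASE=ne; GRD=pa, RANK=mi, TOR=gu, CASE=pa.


cell GRD=pa, RANK=mi, TOR=gu, CASE=ne:
underlying: pimte-gu-nul-ti-dab
1. b -> p, d -> t, g -> k, v -> f, z -> s / _ #: fires at position(s) 15: pimtegunultidap
2. k -> g, p -> b / V _ V: no change
surface: pimtegunultidap

cell GRD=so, RANK=fe, TOR=ma, CASE=ta:
underlying: pimte-sp-pe-k-e
1. b -> p, d -> t, g -> k, v -> f, z -> s / _ #: no change
2. k -> g, p -> b / V _ V: fires at position(s) 10: pimtesppege
surface: pimtesppege

cell GRD=pa, RANK=fe, TOR=gu, CASE=ne:
underlying: pimte-gu-pe-ti-dab
1. b -> p, d -> t, g -> k, v -> f, z -> s / _ #: fires at position(s) 14: pimtegupetidap
2. k -> g, p -> b / V _ V: fires at position(s) 8: pimtegubetidap
surface: pimtegubetidap

cell GRD=so, RANK=mi, TOR=zo, CASE=ne:
underlying: pimte-sp-nul-ti-ka
1. b -> p, d -> t, g -> k, v -> f, z -> s / _ #: no change
2. k -> g, p -> b / V _ V: fires at position(s) 13: pimtespnultiga
surface: pimtespnultiga

cell GRD=pa, RANK=mi, TOR=gu, CASE=pa:
underlying: pimte-gu-nul-ruf-dab
1. b -> p, d -> t, g -> k, v -> f, z -> s / _ #: fires at position(s) 16: pimtegunulrufdap
2. k -> g, p -> b / V _ V: no change
surface: pimtegunulrufdap


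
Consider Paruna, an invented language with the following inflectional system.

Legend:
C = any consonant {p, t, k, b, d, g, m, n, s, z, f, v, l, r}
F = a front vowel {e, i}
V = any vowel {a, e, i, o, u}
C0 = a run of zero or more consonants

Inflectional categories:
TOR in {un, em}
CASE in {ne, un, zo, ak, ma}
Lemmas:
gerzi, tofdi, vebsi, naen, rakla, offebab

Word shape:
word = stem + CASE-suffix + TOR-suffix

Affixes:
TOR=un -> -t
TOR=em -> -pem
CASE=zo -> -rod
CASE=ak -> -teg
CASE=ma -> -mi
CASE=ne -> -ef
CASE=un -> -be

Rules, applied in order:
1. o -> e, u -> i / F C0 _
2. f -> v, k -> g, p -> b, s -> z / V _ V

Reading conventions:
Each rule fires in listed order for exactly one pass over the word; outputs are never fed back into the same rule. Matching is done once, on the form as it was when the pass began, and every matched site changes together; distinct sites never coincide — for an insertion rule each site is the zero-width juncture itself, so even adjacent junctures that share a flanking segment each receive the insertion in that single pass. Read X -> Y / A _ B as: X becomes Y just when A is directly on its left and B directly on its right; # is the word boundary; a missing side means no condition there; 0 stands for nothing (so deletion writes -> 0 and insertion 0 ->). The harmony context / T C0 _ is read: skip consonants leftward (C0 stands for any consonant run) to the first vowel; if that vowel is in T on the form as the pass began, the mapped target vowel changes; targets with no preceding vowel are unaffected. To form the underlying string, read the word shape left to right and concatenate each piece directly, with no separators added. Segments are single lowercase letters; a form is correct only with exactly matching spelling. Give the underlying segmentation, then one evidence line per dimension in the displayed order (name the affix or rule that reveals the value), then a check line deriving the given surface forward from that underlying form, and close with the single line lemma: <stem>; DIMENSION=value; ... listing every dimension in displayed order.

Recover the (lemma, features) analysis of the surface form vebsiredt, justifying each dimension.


underlying: vebsi-rod-t
TOR=un - signalled by the affix -t
CASE=zo - signalled by the affix -rod
check: vebsirodt -> vebsiredt -> vebsiredt
lemma: vebsi; TOR=un; CASE=zo


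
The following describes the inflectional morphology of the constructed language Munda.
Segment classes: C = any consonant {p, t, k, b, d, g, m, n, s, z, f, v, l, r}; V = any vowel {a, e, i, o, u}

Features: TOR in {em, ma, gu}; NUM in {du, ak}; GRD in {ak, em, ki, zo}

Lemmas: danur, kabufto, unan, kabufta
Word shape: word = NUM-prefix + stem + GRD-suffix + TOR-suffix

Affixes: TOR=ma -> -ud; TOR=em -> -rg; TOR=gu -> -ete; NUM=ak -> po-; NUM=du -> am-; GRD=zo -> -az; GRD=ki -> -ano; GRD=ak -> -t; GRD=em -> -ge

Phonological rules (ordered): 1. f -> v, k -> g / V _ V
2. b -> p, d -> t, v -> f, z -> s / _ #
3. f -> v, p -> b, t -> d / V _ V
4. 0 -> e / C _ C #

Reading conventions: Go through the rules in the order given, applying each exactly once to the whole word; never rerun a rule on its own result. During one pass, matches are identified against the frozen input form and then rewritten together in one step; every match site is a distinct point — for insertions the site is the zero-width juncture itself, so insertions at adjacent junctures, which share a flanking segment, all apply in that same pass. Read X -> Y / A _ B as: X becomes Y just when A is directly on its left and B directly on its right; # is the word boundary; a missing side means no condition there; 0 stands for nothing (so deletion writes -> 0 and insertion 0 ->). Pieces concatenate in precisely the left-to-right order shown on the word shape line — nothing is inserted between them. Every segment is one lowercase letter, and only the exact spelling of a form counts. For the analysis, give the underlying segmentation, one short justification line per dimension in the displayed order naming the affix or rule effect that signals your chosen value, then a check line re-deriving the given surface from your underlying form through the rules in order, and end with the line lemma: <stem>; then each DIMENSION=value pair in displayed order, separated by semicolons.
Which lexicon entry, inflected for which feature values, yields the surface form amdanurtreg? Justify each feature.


underlying: am-danur-t-rg
TOR=em - signalled by the affix -rg
NUM=du - signalled by the affix am-
GRD=ak - signalled by the affix -t
check: amdanurtrg -> amdanurtrg -> amdanurtrg -> amdanurtrg -> amdanurtreg
lemma: danur; TOR=em; NUM=du; GRD=ak


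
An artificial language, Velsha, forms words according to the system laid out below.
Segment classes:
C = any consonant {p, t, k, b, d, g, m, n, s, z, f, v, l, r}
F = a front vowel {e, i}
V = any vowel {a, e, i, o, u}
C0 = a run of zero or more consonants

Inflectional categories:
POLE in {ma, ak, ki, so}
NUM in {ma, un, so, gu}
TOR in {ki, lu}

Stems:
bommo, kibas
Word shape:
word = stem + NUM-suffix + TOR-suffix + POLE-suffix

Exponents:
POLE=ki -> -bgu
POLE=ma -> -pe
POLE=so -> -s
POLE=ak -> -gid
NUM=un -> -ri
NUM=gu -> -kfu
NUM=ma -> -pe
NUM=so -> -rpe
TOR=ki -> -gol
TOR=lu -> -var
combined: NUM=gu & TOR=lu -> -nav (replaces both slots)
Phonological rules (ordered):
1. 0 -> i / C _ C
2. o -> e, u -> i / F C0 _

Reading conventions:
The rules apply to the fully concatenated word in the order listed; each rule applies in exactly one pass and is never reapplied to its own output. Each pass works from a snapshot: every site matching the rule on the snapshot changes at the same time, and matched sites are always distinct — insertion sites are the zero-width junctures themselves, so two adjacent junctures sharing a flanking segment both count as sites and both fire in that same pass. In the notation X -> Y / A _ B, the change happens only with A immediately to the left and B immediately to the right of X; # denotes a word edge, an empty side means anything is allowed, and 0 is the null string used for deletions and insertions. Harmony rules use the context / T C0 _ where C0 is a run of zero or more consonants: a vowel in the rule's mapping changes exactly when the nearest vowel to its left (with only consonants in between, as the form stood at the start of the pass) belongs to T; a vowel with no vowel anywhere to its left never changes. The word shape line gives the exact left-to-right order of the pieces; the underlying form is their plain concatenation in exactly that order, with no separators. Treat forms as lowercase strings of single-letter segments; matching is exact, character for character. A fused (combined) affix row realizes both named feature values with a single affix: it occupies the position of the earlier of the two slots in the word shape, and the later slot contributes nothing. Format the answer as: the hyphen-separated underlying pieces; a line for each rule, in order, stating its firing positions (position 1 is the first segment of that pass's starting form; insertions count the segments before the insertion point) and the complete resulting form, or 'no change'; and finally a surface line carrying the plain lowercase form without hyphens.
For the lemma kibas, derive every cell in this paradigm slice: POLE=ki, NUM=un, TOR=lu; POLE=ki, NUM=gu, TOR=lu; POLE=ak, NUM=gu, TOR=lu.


cell POLE=ki, NUM=un, TOR=lu:
underlying: kibas-ri-var-bgu
1. 0 -> i / C _ C: inserts after position(s) 5, 10, 11: kibasirivaribigu
2. o -> e, u -> i / F C0 _: fires at position(s) 16: kibasirivaribigi
surface: kibasirivaribigi

cell POLE=ki, NUM=gu, TOR=lu:
underlying: kibas-nav-bgu
1. 0 -> i / C _ C: inserts after position(s) 5, 8, 9: kibasinavibigu
2. o -> e, u -> i / F C0 _: fires at position(s) 14: kibasinavibigi
surface: kibasinavibigi

cell POLE=ak, NUM=gu, TOR=lu:
underlying: kibas-nav-gid
1. 0 -> i / C _ C: inserts after position(s) 5, 8: kibasinavigid
2. o -> e, u -> i / F C0 _: no change
surface: kibasinavigid


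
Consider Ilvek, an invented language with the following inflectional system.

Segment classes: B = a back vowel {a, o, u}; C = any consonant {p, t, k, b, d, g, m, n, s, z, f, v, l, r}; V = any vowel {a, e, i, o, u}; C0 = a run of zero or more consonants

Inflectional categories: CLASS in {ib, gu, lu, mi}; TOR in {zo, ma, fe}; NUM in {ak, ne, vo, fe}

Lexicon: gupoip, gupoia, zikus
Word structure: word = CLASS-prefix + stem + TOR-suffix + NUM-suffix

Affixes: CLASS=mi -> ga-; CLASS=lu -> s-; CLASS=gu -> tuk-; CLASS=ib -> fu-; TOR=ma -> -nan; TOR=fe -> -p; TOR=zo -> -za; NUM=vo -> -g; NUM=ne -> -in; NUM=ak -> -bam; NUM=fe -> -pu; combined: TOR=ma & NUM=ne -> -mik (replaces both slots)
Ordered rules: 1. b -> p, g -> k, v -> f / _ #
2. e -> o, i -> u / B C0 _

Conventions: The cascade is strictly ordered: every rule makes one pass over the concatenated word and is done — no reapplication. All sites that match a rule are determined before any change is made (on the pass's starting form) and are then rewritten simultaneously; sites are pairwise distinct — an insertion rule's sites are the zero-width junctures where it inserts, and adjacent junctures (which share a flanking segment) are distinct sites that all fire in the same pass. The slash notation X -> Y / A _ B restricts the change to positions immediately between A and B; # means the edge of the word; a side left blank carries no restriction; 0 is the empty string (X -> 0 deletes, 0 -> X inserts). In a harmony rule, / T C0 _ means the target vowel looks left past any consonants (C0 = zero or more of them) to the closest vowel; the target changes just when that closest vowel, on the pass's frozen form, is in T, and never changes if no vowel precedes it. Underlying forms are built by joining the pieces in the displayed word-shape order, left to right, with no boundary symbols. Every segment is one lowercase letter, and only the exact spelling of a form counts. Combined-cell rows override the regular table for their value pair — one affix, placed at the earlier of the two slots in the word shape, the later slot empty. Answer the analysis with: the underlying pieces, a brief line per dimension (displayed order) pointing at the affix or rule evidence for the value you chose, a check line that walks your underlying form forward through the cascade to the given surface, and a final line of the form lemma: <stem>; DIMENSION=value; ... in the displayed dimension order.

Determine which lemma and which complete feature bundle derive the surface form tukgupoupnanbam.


underlying: tuk-gupoip-nan-bam
CLASS=gu - signalled by the affix tuk-
TOR=ma - signalled by the affix -nan
NUM=ak - signalled by the affix -bam
check: tukgupoipnanbam -> tukgupoipnanbam -> tukgupoupnanbam
lemma: gupoip; CLASS=gu; TOR=ma; NUM=ak
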